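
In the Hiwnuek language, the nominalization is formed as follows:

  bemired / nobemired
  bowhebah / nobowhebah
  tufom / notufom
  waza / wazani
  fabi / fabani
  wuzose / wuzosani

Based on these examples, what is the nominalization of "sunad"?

nosunad

bowhebah and waza both have last vowel 'a' yet inflect differently (nobowhebah, wazani), so the last vowel is not what conditions the rule; whether the stem ends in a vowel or a consonant is.
"sunad" ends in a consonant. The stems ending in a consonant (bemired → nobemired, bowhebah → nobowhebah, tufom → notufom) add the prefix no-.
The other pattern: stems ending in a vowel drop the final letter and add -ani.
So sunad → nosunad.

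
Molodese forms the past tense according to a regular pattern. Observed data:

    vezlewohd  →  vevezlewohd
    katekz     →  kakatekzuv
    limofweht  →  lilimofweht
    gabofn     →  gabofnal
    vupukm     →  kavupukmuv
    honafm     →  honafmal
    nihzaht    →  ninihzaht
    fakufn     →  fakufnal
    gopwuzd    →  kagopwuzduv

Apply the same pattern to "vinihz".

honafm and vupukm both end in -m yet inflect differently (honafmal, kavupukmuv), so the final letter is not what conditions the rule; the second-to-last letter is.
"vinihz" has second-to-last letter 'h'. The stems whose second-to-last letter is 'h' (limofweht → lilimofweht, vezlewohd → vevezlewohd, nihzaht → ninihzaht) repeat the first consonant+vowel as a prefix.
The other patterns: stems whose second-to-last letter is 'f' add -al; stems whose second-to-last letter is 'k' or 'z' add ka- … -uv around the stem.
So vinihz → vivinihz.

vivinihz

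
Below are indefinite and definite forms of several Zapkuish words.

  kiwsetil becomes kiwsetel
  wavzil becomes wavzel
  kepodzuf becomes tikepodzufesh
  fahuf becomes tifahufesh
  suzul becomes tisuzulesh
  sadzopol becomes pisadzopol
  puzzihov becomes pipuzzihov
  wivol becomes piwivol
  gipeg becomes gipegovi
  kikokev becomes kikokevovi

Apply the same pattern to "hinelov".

kiwsetil and suzul both end in -l yet inflect differently (kiwsetel, tisuzulesh), so the final letter is not what conditions the rule; the last vowel is.
"hinelov" has last vowel 'o'. The stems whose last vowel is 'o' (sadzopol → pisadzopol, puzzihov → pipuzzihov, wivol → piwivol) add the prefix pi-.
The other patterns: stems whose last vowel is 'i' change the last vowel to 'e'; stems whose last vowel is 'u' add ti- … -esh around the stem; stems whose last vowel is 'e' add -ovi.
So hinelov → pihinelov.

pihinelov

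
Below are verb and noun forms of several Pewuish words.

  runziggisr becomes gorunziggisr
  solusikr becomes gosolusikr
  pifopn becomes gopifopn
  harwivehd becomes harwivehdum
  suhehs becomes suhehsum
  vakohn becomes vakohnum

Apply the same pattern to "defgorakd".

vakohn and pifopn both end in -n yet inflect differently (vakohnum, gopifopn), so the final letter is not what conditions the rule; the second-to-last letter is.
"defgorakd" has second-to-last letter 'k'. The one such stem in the data (solusikr → gosolusikr) adds the prefix go-, so the same rule applies.
The other pattern: stems whose second-to-last letter is 'h' add -um.
So defgorakd → godefgorakd.

godefgorakd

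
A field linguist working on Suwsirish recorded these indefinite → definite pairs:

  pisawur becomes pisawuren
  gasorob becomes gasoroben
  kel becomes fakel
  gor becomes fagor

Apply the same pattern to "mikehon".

mikehonen

pisawur and gor both end in -r yet inflect differently (pisawuren, fagor), so the final letter is not what conditions the rule; the number of vowels is.
"mikehon" has 3 vowels. The stems with 3 vowels (pisawur → pisawuren, gasorob → gasoroben) add -en.
The other pattern: stems with 1 vowel add the prefix fa-.
So mikehon → mikehonen.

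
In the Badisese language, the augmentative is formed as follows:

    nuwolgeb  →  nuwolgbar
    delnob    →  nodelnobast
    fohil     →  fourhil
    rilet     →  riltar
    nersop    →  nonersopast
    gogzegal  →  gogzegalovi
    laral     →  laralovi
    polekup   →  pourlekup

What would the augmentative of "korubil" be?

kourrubil

fohil and laral both end in -l yet inflect differently (fourhil, laralovi), so the final letter is not what conditions the rule; the last vowel is.
"korubil" has last vowel 'i'. The one such stem in the data (fohil → fourhil) inserts -ur- after the first vowel (as does polekup), so the same rule applies.
The other patterns: stems whose last vowel is 'e' delete the last vowel and add -ar; stems whose last vowel is 'a' add -ovi; stems whose last vowel is 'o' add no- … -ast around the stem.
So korubil → kourrubil.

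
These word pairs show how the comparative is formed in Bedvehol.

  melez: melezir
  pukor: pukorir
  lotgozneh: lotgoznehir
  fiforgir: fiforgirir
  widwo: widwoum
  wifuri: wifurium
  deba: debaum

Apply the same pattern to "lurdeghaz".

lurdeghazir

"lurdeghaz" ends in a consonant. The stems ending in a consonant (melez → melezir, pukor → pukorir, lotgozneh → lotgoznehir) add -ir.
The other pattern: stems ending in a vowel add -um.
So lurdeghaz → lurdeghazir.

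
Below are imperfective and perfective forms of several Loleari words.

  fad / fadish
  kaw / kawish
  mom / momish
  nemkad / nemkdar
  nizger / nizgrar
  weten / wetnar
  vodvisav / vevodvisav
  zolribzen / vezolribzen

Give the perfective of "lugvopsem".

velugvopsem

"lugvopsem" has 3 vowels. The stems with 3 vowels (vodvisav → vevodvisav, zolribzen → vezolribzen) add the prefix ve-.
The other patterns: stems with 1 vowel add -ish; stems with 2 vowels delete the last vowel and add -ar.
So lugvopsem → velugvopsem.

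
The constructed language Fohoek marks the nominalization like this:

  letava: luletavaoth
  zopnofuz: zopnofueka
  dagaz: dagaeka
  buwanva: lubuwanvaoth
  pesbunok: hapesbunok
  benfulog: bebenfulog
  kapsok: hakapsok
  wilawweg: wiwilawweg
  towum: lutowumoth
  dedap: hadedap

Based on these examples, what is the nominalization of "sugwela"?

lusugwelaoth

zopnofuz and towum both have last vowel 'u' yet inflect differently (zopnofueka, lutowumoth), so the last vowel is not what conditions the rule; the final letter is.
"sugwela" ends in -a. The stems ending in -a (buwanva → lubuwanvaoth, letava → luletavaoth) add lu- … -oth around the stem.
So sugwela → lusugwelaoth.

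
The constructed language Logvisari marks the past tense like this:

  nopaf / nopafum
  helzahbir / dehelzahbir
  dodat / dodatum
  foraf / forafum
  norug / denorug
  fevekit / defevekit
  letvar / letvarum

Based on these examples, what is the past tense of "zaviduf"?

dezaviduf

"zaviduf" has last vowel 'u'. The one such stem in the data (norug → denorug) adds the prefix de-, so the same rule applies.
So zaviduf → dezaviduf.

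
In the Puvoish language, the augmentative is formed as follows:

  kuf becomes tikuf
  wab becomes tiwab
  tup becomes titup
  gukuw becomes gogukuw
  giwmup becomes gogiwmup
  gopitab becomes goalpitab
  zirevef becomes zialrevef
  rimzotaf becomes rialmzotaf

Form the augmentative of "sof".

tisof

tup and giwmup both end in -p yet inflect differently (titup, gogiwmup), so the final letter is not what conditions the rule; the number of vowels is.
"sof" has 1 vowel. The stems with 1 vowel (kuf → tikuf, wab → tiwab, tup → titup) add the prefix ti-.
So sof → tisof.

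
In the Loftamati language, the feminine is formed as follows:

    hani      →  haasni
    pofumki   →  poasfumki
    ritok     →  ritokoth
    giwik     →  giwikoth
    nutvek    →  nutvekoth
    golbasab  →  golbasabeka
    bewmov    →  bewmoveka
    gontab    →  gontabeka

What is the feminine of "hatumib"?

hatumibeka

hani and giwik both have last vowel 'i' yet inflect differently (haasni, giwikoth), so the last vowel is not what conditions the rule; the final letter is.
"hatumib" ends in -b. The stems ending in -b (golbasab → golbasabeka, gontab → gontabeka) add -eka.
So hatumib → hatumibeka.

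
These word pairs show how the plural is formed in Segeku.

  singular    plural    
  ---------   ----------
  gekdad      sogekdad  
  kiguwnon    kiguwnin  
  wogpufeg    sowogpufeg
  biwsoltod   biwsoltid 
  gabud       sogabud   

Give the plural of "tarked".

sotarked

"tarked" has last vowel 'e'. The one such stem in the data (wogpufeg → sowogpufeg) adds the prefix so-, so the same rule applies.
The other pattern: stems whose last vowel is 'o' change the last vowel to 'i'.
So tarked → sotarked.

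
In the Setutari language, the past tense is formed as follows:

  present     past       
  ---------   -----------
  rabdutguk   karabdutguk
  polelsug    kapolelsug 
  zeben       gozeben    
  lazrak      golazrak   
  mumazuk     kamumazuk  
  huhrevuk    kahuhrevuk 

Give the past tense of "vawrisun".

kavawrisun

mumazuk and lazrak both end in -k yet inflect differently (kamumazuk, golazrak), so the final letter is not what conditions the rule; the last vowel is.
"vawrisun" has last vowel 'u'. The stems whose last vowel is 'u' (polelsug → kapolelsug, mumazuk → kamumazuk, huhrevuk → kahuhrevuk) add the prefix ka-.
So vawrisun → kavawrisun.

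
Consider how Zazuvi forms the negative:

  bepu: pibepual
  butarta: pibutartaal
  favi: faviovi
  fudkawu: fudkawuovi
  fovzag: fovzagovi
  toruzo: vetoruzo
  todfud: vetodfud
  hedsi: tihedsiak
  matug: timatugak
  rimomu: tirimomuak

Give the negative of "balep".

pibalepal

bepu and fudkawu both end in -u yet inflect differently (pibepual, fudkawuovi), so the final letter is not what conditions the rule; the first letter is.
"balep" begins with b-. The stems beginning with b- (bepu → pibepual, butarta → pibutartaal) add pi- … -al around the stem.
So balep → pibalepal.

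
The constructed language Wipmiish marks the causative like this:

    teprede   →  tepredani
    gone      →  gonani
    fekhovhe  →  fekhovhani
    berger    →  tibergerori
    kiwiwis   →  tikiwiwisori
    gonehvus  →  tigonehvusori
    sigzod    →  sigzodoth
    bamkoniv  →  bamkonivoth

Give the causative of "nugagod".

nugagodoth

teprede and berger both have last vowel 'e' yet inflect differently (tepredani, tibergerori), so the last vowel is not what conditions the rule; the final letter is.
"nugagod" ends in -d. The one such stem in the data (sigzod → sigzodoth) adds -oth, so the same rule applies.
The other patterns: stems ending in -e drop the final letter and add -ani; stems ending in -r or -s add ti- … -ori around the stem.
So nugagod → nugagodoth.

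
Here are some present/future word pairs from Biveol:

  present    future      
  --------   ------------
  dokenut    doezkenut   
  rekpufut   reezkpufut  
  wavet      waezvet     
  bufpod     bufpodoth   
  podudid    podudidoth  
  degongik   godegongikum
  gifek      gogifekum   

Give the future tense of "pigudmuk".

podudid and degongik both have last vowel 'i' yet inflect differently (podudidoth, godegongikum), so the last vowel is not what conditions the rule; the final letter is.
"pigudmuk" ends in -k. The stems ending in -k (degongik → godegongikum, gifek → gogifekum) add go- … -um around the stem.
So pigudmuk → gopigudmukum.

gopigudmukum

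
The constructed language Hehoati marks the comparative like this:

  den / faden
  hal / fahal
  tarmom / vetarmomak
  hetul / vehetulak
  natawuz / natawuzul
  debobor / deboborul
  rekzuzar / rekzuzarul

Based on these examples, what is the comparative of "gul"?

"gul" has 1 vowel. The stems with 1 vowel (den → faden, hal → fahal) add the prefix fa-.
So gul → fagul.

fagul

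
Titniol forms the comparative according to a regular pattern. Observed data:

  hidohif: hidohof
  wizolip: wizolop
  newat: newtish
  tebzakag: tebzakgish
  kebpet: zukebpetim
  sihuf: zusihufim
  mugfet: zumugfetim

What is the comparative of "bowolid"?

newat and kebpet both end in -t yet inflect differently (newtish, zukebpetim), so the final letter is not what conditions the rule; the last vowel is.
"bowolid" has last vowel 'i'. The stems whose last vowel is 'i' (hidohif → hidohof, wizolip → wizolop) change the last vowel to 'o'.
The other patterns: stems whose last vowel is 'a' delete the last vowel and add -ish; stems whose last vowel is 'e' or 'u' add zu- … -im around the stem.
So bowolid → bowolod.

bowolod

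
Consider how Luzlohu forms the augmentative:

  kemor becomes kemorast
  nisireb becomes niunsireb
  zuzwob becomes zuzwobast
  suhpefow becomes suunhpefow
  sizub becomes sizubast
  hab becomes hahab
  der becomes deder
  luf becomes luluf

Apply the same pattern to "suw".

hab and zuzwob both end in -b yet inflect differently (hahab, zuzwobast), so the final letter is not what conditions the rule; the number of vowels is.
"suw" has 1 vowel. The stems with 1 vowel (luf → luluf, der → deder, hab → hahab) repeat the first consonant+vowel as a prefix.
So suw → susuw.

susuw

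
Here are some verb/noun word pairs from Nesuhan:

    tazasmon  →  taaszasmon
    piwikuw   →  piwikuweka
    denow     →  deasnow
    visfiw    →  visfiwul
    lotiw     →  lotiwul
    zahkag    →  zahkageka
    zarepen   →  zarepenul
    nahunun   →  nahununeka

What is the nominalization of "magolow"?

maasgolow

"magolow" has last vowel 'o'. The stems whose last vowel is 'o' (tazasmon → taaszasmon, denow → deasnow) insert -as- after the first vowel.
The other patterns: stems whose last vowel is 'a' or 'u' add -eka; stems whose last vowel is 'e' or 'i' add -ul.
So magolow → maasgolow.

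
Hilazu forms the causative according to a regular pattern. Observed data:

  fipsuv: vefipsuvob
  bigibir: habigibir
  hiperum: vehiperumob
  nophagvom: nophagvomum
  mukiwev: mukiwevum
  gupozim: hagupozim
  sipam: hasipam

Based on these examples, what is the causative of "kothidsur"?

vekothidsurob

hiperum and gupozim both end in -m yet inflect differently (vehiperumob, hagupozim), so the final letter is not what conditions the rule; the last vowel is.
"kothidsur" has last vowel 'u'. The stems whose last vowel is 'u' (fipsuv → vefipsuvob, hiperum → vehiperumob) add ve- … -ob around the stem.
So kothidsur → vekothidsurob.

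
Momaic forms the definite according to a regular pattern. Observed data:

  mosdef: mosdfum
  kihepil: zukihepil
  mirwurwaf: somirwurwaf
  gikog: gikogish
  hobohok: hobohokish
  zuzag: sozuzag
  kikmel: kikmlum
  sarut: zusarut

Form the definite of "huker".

hukrum

"huker" has last vowel 'e'. The stems whose last vowel is 'e' (kikmel → kikmlum, mosdef → mosdfum) delete the last vowel and add -um.
The other patterns: stems whose last vowel is 'a' add the prefix so-; stems whose last vowel is 'o' add -ish; stems whose last vowel is 'i' or 'u' add the prefix zu-.
So huker → hukrum.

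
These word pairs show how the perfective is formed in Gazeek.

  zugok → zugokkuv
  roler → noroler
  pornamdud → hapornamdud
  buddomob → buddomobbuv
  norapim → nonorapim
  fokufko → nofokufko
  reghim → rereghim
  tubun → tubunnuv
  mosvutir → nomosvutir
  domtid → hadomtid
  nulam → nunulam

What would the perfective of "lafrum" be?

lalafrum

domtid and norapim both have last vowel 'i' yet inflect differently (hadomtid, nonorapim), so the last vowel is not what conditions the rule; the final letter is.
"lafrum" ends in -m. The stems ending in -m (norapim → nonorapim, reghim → rereghim, nulam → nunulam) repeat the first consonant+vowel as a prefix.
So lafrum → lalafrum.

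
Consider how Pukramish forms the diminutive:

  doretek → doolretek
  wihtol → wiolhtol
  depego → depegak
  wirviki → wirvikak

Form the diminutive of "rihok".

wihtol and depego both have last vowel 'o' yet inflect differently (wiolhtol, depegak), so the last vowel is not what conditions the rule; whether the stem ends in a vowel or a consonant is.
"rihok" ends in a consonant. The stems ending in a consonant (doretek → doolretek, wihtol → wiolhtol) insert -ol- after the first vowel.
So rihok → riolhok.

riolhok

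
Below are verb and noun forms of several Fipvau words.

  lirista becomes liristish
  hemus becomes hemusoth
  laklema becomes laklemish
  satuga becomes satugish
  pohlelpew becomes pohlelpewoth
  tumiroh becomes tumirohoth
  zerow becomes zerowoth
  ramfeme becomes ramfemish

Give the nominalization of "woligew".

pohlelpew and ramfeme both have last vowel 'e' yet inflect differently (pohlelpewoth, ramfemish), so the last vowel is not what conditions the rule; whether the stem ends in a vowel or a consonant is.
"woligew" ends in a consonant. The stems ending in a consonant (hemus → hemusoth, tumiroh → tumirohoth, pohlelpew → pohlelpewoth) add -oth.
The other pattern: stems ending in a vowel drop the final letter and add -ish.
So woligew → woligewoth.

woligewoth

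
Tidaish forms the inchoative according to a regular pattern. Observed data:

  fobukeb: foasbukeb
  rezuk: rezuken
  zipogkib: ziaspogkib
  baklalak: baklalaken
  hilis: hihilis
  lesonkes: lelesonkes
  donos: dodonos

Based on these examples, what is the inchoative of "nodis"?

nonodis

fobukeb and lesonkes both have last vowel 'e' yet inflect differently (foasbukeb, lelesonkes), so the last vowel is not what conditions the rule; the final letter is.
"nodis" ends in -s. The stems ending in -s (lesonkes → lelesonkes, hilis → hihilis, donos → dodonos) repeat the first consonant+vowel as a prefix.
The other patterns: stems ending in -b insert -as- after the first vowel; stems ending in -k add -en.
So nodis → nonodis.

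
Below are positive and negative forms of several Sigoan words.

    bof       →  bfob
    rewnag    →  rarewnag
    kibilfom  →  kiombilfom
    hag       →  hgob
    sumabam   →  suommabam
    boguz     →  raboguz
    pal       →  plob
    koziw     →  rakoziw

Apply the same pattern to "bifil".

rabifil

"bifil" has 2 vowels. The stems with 2 vowels (rewnag → rarewnag, boguz → raboguz, koziw → rakoziw) add the prefix ra-.
The other patterns: stems with 1 vowel delete the last vowel and add -ob; stems with 3 vowels insert -om- after the first vowel.
So bifil → rabifil.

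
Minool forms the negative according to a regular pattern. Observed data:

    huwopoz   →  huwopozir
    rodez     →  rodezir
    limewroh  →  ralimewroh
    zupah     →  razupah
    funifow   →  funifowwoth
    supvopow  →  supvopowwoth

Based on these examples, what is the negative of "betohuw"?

betohuwwoth

huwopoz and limewroh both have last vowel 'o' yet inflect differently (huwopozir, ralimewroh), so the last vowel is not what conditions the rule; the final letter is.
"betohuw" ends in -w. The stems ending in -w (funifow → funifowwoth, supvopow → supvopowwoth) double the final consonant and add -oth.
So betohuw → betohuwwoth.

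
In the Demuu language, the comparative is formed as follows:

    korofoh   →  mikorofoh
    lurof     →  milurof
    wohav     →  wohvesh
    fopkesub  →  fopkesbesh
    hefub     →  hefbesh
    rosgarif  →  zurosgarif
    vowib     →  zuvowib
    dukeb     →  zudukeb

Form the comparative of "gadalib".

"gadalib" has last vowel 'i'. The stems whose last vowel is 'i' (rosgarif → zurosgarif, vowib → zuvowib) add the prefix zu-.
So gadalib → zugadalib.

zugadalib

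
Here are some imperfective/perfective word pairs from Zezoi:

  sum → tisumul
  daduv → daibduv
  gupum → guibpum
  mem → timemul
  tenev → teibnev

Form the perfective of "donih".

mem and gupum both end in -m yet inflect differently (timemul, guibpum), so the final letter is not what conditions the rule; the number of vowels is.
"donih" has 2 vowels. The stems with 2 vowels (tenev → teibnev, daduv → daibduv, gupum → guibpum) insert -ib- after the first vowel.
So donih → doibnih.

doibnih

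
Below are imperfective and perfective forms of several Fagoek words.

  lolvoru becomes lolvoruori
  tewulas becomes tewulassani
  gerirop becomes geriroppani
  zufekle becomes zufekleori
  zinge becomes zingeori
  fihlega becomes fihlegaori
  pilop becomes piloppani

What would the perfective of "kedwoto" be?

fihlega and tewulas both have last vowel 'a' yet inflect differently (fihlegaori, tewulassani), so the last vowel is not what conditions the rule; whether the stem ends in a vowel or a consonant is.
"kedwoto" ends in a vowel. The stems ending in a vowel (zufekle → zufekleori, lolvoru → lolvoruori, fihlega → fihlegaori) add -ori.
The other pattern: stems ending in a consonant double the final consonant and add -ani.
So kedwoto → kedwotoori.

kedwotoori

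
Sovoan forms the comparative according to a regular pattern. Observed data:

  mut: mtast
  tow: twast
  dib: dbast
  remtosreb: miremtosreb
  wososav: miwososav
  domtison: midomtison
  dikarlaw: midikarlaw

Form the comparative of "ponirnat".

dib and remtosreb both end in -b yet inflect differently (dbast, miremtosreb), so the final letter is not what conditions the rule; the number of vowels is.
"ponirnat" has 3 vowels. The stems with 3 vowels (remtosreb → miremtosreb, wososav → miwososav, domtison → midomtison) add the prefix mi-.
So ponirnat → miponirnat.

miponirnat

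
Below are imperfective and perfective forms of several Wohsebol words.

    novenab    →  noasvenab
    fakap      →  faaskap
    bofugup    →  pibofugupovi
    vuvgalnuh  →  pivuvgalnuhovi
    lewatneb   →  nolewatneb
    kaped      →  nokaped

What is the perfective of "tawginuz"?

pitawginuzovi

fakap and bofugup both end in -p yet inflect differently (faaskap, pibofugupovi), so the final letter is not what conditions the rule; the last vowel is.
"tawginuz" has last vowel 'u'. The stems whose last vowel is 'u' (bofugup → pibofugupovi, vuvgalnuh → pivuvgalnuhovi) add pi- … -ovi around the stem.
The other patterns: stems whose last vowel is 'a' insert -as- after the first vowel; stems whose last vowel is 'e' add the prefix no-.
So tawginuz → pitawginuzovi.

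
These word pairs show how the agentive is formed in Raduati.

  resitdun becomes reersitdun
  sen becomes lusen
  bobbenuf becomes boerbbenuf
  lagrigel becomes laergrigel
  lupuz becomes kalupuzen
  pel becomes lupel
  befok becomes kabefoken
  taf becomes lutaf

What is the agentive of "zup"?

luzup

"zup" has 1 vowel. The stems with 1 vowel (pel → lupel, taf → lutaf, sen → lusen) add the prefix lu-.
The other patterns: stems with 2 vowels add ka- … -en around the stem; stems with 3 vowels insert -er- after the first vowel.
So zup → luzup.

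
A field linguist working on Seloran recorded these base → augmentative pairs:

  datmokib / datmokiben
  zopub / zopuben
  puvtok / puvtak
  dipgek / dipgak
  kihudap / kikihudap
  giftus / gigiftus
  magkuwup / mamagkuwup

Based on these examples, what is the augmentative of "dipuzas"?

"dipuzas" ends in -s. The one such stem in the data (giftus → gigiftus) repeats the first consonant+vowel as a prefix (as do kihudap, magkuwup), so the same rule applies.
So dipuzas → didipuzas.

didipuzas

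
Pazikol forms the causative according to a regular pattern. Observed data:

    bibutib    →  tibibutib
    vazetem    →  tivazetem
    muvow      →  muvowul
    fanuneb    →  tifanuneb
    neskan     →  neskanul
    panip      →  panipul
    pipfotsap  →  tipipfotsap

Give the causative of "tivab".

tivabul

pipfotsap and panip both end in -p yet inflect differently (tipipfotsap, panipul), so the final letter is not what conditions the rule; the number of vowels is.
"tivab" has 2 vowels. The stems with 2 vowels (panip → panipul, muvow → muvowul, neskan → neskanul) add -ul.
So tivab → tivabul.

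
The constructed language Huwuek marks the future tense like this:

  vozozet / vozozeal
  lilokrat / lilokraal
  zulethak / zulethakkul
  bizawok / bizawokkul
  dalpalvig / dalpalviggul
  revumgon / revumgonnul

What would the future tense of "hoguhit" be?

lilokrat and zulethak both have last vowel 'a' yet inflect differently (lilokraal, zulethakkul), so the last vowel is not what conditions the rule; the final letter is.
"hoguhit" ends in -t. The stems ending in -t (vozozet → vozozeal, lilokrat → lilokraal) drop the final letter and add -al.
So hoguhit → hoguhial.

hoguhial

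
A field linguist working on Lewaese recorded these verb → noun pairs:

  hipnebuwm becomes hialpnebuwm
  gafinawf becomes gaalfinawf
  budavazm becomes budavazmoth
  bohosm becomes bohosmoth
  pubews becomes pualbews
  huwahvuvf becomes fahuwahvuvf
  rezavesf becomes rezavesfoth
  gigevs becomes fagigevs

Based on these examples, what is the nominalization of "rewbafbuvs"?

farewbafbuvs

"rewbafbuvs" has second-to-last letter 'v'. The stems whose second-to-last letter is 'v' (gigevs → fagigevs, huwahvuvf → fahuwahvuvf) add the prefix fa-.
So rewbafbuvs → farewbafbuvs.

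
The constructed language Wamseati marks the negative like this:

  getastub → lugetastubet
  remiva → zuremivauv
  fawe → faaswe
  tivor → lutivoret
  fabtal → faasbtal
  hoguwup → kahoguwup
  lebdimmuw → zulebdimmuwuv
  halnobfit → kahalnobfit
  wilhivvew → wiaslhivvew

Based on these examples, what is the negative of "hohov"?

wilhivvew and lebdimmuw both end in -w yet inflect differently (wiaslhivvew, zulebdimmuwuv), so the final letter is not what conditions the rule; the first letter is.
"hohov" begins with h-. The stems beginning with h- (halnobfit → kahalnobfit, hoguwup → kahoguwup) add the prefix ka-.
The other patterns: stems beginning with g- or t- add lu- … -et around the stem; stems beginning with f- or w- insert -as- after the first vowel; stems beginning with l- or r- add zu- … -uv around the stem.
So hohov → kahohov.

kahohov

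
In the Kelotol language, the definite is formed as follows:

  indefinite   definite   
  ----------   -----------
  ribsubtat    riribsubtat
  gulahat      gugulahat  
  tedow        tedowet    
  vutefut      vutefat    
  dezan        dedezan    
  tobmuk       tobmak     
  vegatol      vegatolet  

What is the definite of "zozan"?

ribsubtat and vutefut both end in -t yet inflect differently (riribsubtat, vutefat), so the final letter is not what conditions the rule; the last vowel is.
"zozan" has last vowel 'a'. The stems whose last vowel is 'a' (ribsubtat → riribsubtat, dezan → dedezan, gulahat → gugulahat) repeat the first consonant+vowel as a prefix.
So zozan → zozozan.

zozozan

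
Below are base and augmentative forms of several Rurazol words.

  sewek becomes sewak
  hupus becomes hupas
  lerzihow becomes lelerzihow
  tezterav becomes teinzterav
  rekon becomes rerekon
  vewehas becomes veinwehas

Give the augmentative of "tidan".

tiindan

"tidan" has last vowel 'a'. The stems whose last vowel is 'a' (tezterav → teinzterav, vewehas → veinwehas) insert -in- after the first vowel.
The other patterns: stems whose last vowel is 'o' repeat the first consonant+vowel as a prefix; stems whose last vowel is 'e' or 'u' change the last vowel to 'a'.
So tidan → tiindan.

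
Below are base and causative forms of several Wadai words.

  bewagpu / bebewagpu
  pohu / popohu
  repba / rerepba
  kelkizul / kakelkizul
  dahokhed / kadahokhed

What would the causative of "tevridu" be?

tetevridu

bewagpu and kelkizul both have last vowel 'u' yet inflect differently (bebewagpu, kakelkizul), so the last vowel is not what conditions the rule; whether the stem ends in a vowel or a consonant is.
"tevridu" ends in a vowel. The stems ending in a vowel (bewagpu → bebewagpu, pohu → popohu, repba → rerepba) repeat the first consonant+vowel as a prefix.
The other pattern: stems ending in a consonant add the prefix ka-.
So tevridu → tetevridu.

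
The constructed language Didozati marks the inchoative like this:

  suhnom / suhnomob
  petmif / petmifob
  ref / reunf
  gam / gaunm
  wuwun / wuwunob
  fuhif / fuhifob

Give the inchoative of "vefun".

gam and suhnom both end in -m yet inflect differently (gaunm, suhnomob), so the final letter is not what conditions the rule; the number of vowels is.
"vefun" has 2 vowels. The stems with 2 vowels (suhnom → suhnomob, wuwun → wuwunob, petmif → petmifob) add -ob.
The other pattern: stems with 1 vowel insert -un- after the first vowel.
So vefun → vefunob.

vefunob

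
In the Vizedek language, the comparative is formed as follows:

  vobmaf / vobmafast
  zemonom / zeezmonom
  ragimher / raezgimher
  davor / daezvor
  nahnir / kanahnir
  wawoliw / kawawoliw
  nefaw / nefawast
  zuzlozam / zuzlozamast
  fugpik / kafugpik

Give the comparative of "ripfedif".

nefaw and wawoliw both end in -w yet inflect differently (nefawast, kawawoliw), so the final letter is not what conditions the rule; the last vowel is.
"ripfedif" has last vowel 'i'. The stems whose last vowel is 'i' (fugpik → kafugpik, wawoliw → kawawoliw, nahnir → kanahnir) add the prefix ka-.
The other patterns: stems whose last vowel is 'a' add -ast; stems whose last vowel is 'e' or 'o' insert -ez- after the first vowel.
So ripfedif → karipfedif.

karipfedif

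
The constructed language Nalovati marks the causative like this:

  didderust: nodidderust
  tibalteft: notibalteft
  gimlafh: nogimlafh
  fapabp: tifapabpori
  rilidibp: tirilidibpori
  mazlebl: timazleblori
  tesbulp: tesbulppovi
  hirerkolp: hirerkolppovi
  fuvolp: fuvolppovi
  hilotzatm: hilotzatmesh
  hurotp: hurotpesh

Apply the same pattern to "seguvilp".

fapabp and tesbulp both end in -p yet inflect differently (tifapabpori, tesbulppovi), so the final letter is not what conditions the rule; the second-to-last letter is.
"seguvilp" has second-to-last letter 'l'. The stems whose second-to-last letter is 'l' (tesbulp → tesbulppovi, hirerkolp → hirerkolppovi, fuvolp → fuvolppovi) double the final consonant and add -ovi.
The other patterns: stems whose second-to-last letter is 'f' or 's' add the prefix no-; stems whose second-to-last letter is 'b' add ti- … -ori around the stem; stems whose second-to-last letter is 't' add -esh.
So seguvilp → seguvilppovi.

seguvilppovi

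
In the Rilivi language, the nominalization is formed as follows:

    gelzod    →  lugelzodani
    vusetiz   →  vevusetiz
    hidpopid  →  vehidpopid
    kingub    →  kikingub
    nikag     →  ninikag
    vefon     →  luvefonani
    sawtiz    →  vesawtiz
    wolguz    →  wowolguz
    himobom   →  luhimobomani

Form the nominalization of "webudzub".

wewebudzub

"webudzub" has last vowel 'u'. The stems whose last vowel is 'u' (wolguz → wowolguz, kingub → kikingub) repeat the first consonant+vowel as a prefix.
So webudzub → wewebudzub.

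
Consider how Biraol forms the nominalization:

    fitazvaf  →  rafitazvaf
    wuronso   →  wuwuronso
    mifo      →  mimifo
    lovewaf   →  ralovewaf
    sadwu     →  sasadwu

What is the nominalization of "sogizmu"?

wuronso and lovewaf both have 3 vowels yet inflect differently (wuwuronso, ralovewaf), so the number of vowels is not what conditions the rule; whether the stem ends in a vowel or a consonant is.
"sogizmu" ends in a vowel. The stems ending in a vowel (mifo → mimifo, wuronso → wuwuronso, sadwu → sasadwu) repeat the first consonant+vowel as a prefix.
So sogizmu → sosogizmu.

sosogizmu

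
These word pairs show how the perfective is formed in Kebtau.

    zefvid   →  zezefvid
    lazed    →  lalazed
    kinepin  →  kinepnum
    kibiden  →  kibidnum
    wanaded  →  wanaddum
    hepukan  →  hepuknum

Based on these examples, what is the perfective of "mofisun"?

mofisnum

zefvid and wanaded both end in -d yet inflect differently (zezefvid, wanaddum), so the final letter is not what conditions the rule; the number of vowels is.
"mofisun" has 3 vowels. The stems with 3 vowels (kinepin → kinepnum, kibiden → kibidnum, wanaded → wanaddum) delete the last vowel and add -um.
So mofisun → mofisnum.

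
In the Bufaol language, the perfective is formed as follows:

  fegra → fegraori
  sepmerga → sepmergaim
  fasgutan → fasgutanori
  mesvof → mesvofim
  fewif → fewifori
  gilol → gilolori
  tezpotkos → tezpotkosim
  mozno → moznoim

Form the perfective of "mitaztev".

fegra and sepmerga both end in -a yet inflect differently (fegraori, sepmergaim), so the final letter is not what conditions the rule; the first letter is.
"mitaztev" begins with m-. The stems beginning with m- (mozno → moznoim, mesvof → mesvofim) add -im.
The other pattern: stems beginning with f- or g- add -ori.
So mitaztev → mitaztevim.

mitaztevim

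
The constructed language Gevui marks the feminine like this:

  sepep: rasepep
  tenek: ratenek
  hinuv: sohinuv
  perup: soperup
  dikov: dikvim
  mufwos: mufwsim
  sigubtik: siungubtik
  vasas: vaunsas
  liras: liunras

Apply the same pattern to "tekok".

sepep and perup both end in -p yet inflect differently (rasepep, soperup), so the final letter is not what conditions the rule; the last vowel is.
"tekok" has last vowel 'o'. The stems whose last vowel is 'o' (dikov → dikvim, mufwos → mufwsim) delete the last vowel and add -im.
So tekok → tekkim.

tekkim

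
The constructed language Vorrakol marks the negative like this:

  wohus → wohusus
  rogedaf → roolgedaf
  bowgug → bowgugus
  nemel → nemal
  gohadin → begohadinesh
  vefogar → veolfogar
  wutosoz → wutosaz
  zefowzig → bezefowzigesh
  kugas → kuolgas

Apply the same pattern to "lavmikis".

belavmikisesh

"lavmikis" has last vowel 'i'. The stems whose last vowel is 'i' (zefowzig → bezefowzigesh, gohadin → begohadinesh) add be- … -esh around the stem.
The other patterns: stems whose last vowel is 'a' insert -ol- after the first vowel; stems whose last vowel is 'e' or 'o' change the last vowel to 'a'; stems whose last vowel is 'u' add -us.
So lavmikis → belavmikisesh.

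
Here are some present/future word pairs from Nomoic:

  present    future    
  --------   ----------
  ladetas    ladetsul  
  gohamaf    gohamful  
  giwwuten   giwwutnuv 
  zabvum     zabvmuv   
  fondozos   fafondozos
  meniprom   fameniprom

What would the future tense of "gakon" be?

ladetas and fondozos both end in -s yet inflect differently (ladetsul, fafondozos), so the final letter is not what conditions the rule; the last vowel is.
"gakon" has last vowel 'o'. The stems whose last vowel is 'o' (fondozos → fafondozos, meniprom → fameniprom) add the prefix fa-.
The other patterns: stems whose last vowel is 'a' delete the last vowel and add -ul; stems whose last vowel is 'e' or 'u' delete the last vowel and add -uv.
So gakon → fagakon.

fagakon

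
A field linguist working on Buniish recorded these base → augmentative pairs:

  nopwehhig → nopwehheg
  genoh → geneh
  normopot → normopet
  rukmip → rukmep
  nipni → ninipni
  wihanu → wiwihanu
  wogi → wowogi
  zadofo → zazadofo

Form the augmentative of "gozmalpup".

nopwehhig and nipni both have last vowel 'i' yet inflect differently (nopwehheg, ninipni), so the last vowel is not what conditions the rule; whether the stem ends in a vowel or a consonant is.
"gozmalpup" ends in a consonant. The stems ending in a consonant (nopwehhig → nopwehheg, genoh → geneh, normopot → normopet) change the last vowel to 'e'.
So gozmalpup → gozmalpep.

gozmalpep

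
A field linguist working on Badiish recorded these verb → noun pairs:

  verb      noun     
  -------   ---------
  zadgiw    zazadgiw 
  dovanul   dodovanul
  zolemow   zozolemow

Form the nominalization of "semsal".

sesemsal

Every pair shown (zadgiw → zazadgiw, dovanul → dodovanul, zolemow → zozolemow) follows the same rule: repeat the first consonant+vowel as a prefix.
So semsal → sesemsal.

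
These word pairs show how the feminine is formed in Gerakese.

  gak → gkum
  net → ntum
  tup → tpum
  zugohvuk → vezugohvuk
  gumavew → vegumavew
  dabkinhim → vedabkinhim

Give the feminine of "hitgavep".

vehitgavep

gak and zugohvuk both end in -k yet inflect differently (gkum, vezugohvuk), so the final letter is not what conditions the rule; the number of vowels is.
"hitgavep" has 3 vowels. The stems with 3 vowels (gumavew → vegumavew, zugohvuk → vezugohvuk, dabkinhim → vedabkinhim) add the prefix ve-.
So hitgavep → vehitgavep.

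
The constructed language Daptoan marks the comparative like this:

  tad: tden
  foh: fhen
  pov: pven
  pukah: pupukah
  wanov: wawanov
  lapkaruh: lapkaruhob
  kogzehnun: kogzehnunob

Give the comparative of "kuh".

khen

"kuh" has 1 vowel. The stems with 1 vowel (tad → tden, foh → fhen, pov → pven) delete the last vowel and add -en.
So kuh → khen.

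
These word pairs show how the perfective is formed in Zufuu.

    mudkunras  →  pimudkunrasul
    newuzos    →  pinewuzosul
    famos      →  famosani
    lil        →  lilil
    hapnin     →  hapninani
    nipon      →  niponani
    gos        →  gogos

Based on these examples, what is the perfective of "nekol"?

nekolani

gos and famos both end in -s yet inflect differently (gogos, famosani), so the final letter is not what conditions the rule; the number of vowels is.
"nekol" has 2 vowels. The stems with 2 vowels (nipon → niponani, hapnin → hapninani, famos → famosani) add -ani.
The other patterns: stems with 1 vowel repeat the first consonant+vowel as a prefix; stems with 3 vowels add pi- … -ul around the stem.
So nekol → nekolani.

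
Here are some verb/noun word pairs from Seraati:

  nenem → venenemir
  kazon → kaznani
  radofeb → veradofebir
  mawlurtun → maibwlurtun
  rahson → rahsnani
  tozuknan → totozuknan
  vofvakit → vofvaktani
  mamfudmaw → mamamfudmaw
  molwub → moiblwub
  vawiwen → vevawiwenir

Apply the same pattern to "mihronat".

vawiwen and tozuknan both end in -n yet inflect differently (vevawiwenir, totozuknan), so the final letter is not what conditions the rule; the last vowel is.
"mihronat" has last vowel 'a'. The stems whose last vowel is 'a' (mamfudmaw → mamamfudmaw, tozuknan → totozuknan) repeat the first consonant+vowel as a prefix.
The other patterns: stems whose last vowel is 'e' add ve- … -ir around the stem; stems whose last vowel is 'u' insert -ib- after the first vowel; stems whose last vowel is 'i' or 'o' delete the last vowel and add -ani.
So mihronat → mimihronat.

mimihronat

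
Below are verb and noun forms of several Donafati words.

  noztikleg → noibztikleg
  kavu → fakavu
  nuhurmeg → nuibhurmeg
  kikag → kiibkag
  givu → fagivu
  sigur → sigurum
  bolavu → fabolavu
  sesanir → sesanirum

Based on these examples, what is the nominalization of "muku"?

givu and sigur both have last vowel 'u' yet inflect differently (fagivu, sigurum), so the last vowel is not what conditions the rule; the final letter is.
"muku" ends in -u. The stems ending in -u (givu → fagivu, bolavu → fabolavu, kavu → fakavu) add the prefix fa-.
The other patterns: stems ending in -g insert -ib- after the first vowel; stems ending in -r add -um.
So muku → famuku.

famuku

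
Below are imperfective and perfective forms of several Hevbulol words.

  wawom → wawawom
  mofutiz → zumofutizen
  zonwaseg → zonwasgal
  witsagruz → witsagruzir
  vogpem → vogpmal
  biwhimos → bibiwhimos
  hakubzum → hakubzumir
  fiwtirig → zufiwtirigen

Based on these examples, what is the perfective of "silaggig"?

"silaggig" has last vowel 'i'. The stems whose last vowel is 'i' (fiwtirig → zufiwtirigen, mofutiz → zumofutizen) add zu- … -en around the stem.
The other patterns: stems whose last vowel is 'e' delete the last vowel and add -al; stems whose last vowel is 'u' add -ir; stems whose last vowel is 'o' repeat the first consonant+vowel as a prefix.
So silaggig → zusilaggigen.

zusilaggigen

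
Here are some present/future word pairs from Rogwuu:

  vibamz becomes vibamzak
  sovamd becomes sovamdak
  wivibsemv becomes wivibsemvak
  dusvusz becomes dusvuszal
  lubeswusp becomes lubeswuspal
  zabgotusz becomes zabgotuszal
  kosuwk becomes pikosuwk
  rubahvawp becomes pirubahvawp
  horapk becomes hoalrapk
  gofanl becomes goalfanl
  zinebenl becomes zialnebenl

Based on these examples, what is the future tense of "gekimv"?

gekimvak

vibamz and dusvusz both end in -z yet inflect differently (vibamzak, dusvuszal), so the final letter is not what conditions the rule; the second-to-last letter is.
"gekimv" has second-to-last letter 'm'. The stems whose second-to-last letter is 'm' (vibamz → vibamzak, sovamd → sovamdak, wivibsemv → wivibsemvak) add -ak.
The other patterns: stems whose second-to-last letter is 's' add -al; stems whose second-to-last letter is 'w' add the prefix pi-; stems whose second-to-last letter is 'n' or 'p' insert -al- after the first vowel.
So gekimv → gekimvak.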